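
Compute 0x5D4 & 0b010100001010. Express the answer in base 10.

0x5D4 = 10111010100
b = 10100001010
AND → 10100000000 = 1280

1280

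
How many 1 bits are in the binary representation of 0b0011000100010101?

6

n = 11000100010101
Count the 1s: 1 + 1 + 1 + 1 + 1 + 1 = 6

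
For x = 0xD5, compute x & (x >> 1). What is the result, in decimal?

x = 11010101 = 213
x>>1 = 01101010
AND  = 01000000 = 64
(x & (x >> 1) has a 1 wherever x has two consecutive 1 bits.)

64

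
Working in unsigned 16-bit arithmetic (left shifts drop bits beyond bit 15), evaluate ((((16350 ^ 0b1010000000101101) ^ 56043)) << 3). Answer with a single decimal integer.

16350 = 0011111111011110
0b1010000000101101 = 1010000000101101
→ ^ → 1001111111110011 = 40947
56043 = 1101101011101011
→ ^ → 0100010100011000 = 17688
→ << 3 (mod 2^16) → 0010100011000000 = 10432

10432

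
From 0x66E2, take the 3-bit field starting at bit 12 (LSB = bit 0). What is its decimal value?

v = 110011011100010
Shift right by 12: 110
Mask low 3 bits: 110 = 6

6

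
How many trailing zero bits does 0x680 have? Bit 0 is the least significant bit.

7

0x680 = 11010000000
Trailing zeros: 7, so the lowest set bit is bit 7 (value 128).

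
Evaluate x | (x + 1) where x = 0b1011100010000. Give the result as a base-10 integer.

x = 1011100010000 = 5904
x + 1 = 1011100010001
OR    = 1011100010001 = 5905
(x | (x + 1) sets the lowest cleared bit.)

5905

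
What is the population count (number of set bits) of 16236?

16236 = 11111101101100
Count the 1s: 1 + 1 + 1 + 1 + 1 + 1 + 1 + 1 + 1 + 1 = 10

10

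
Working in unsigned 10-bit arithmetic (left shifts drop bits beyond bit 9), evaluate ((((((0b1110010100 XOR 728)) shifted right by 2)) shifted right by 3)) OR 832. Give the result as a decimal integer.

0b1110010100 = 1110010100
728 = 1011011000
→ XOR → 0101001100 = 332
→ shifted right by 2 → 0001010011 = 83
→ shifted right by 3 → 0000001010 = 10
832 = 1101000000
→ OR → 1101001010 = 842

842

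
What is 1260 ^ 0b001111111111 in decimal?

1811

1260 = 10011101100
b = 01111111111
XOR → 11100010011 = 1811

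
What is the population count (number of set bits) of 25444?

7

25444 = 110001101100100
Count the 1s: 1 + 1 + 1 + 1 + 1 + 1 + 1 = 7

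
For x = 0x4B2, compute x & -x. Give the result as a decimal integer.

x = 10010110010 = 1202
-x (two's complement) = …01101001110
AND   = 00000000010 = 2
(x & -x isolates the lowest set bit of x.)

2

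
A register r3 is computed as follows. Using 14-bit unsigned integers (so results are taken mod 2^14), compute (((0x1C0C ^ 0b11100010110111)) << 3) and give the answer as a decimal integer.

9688

0x1C0C = 01110000001100
0b11100010110111 = 11100010110111
→ ^ → 10010010111011 = 9403
→ << 3 (mod 2^14) → 10010111011000 = 9688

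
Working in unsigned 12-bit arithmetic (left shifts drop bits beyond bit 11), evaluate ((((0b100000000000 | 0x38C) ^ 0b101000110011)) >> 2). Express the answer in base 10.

111

0b100000000000 = 100000000000
0x38C = 001110001100
→ | → 101110001100 = 2956
0b101000110011 = 101000110011
→ ^ → 000110111111 = 447
→ >> 2 → 000001101111 = 111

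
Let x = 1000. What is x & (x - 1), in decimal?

x = 1111101000 = 1000
x - 1 = 1111100111
AND   = 1111100000 = 992
(x & (x - 1) clears the lowest set bit of x.)

992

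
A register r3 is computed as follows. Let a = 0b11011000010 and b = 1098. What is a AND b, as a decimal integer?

1090

a = 11011000010
1098 = 10001001010
AND → 10001000010 = 1090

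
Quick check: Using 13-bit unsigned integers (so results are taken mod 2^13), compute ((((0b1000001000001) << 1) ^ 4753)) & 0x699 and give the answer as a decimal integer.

0b1000001000001 = 1000001000001
→ << 1 (mod 2^13) → 0000010000010 = 130
4753 = 1001010010001
→ ^ → 1001000010011 = 4627
0x699 = 0011010011001
→ & → 0001000010001 = 529

529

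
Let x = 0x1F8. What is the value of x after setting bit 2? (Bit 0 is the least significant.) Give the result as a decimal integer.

508

x = 0111111000
bit 2 is currently 0; set it via x | (1 << 2) = x | 4
→ 0111111100 = 508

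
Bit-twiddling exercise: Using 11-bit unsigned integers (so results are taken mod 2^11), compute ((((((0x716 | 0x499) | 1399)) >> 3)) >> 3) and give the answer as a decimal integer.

0x716 = 11100010110
0x499 = 10010011001
→ | → 11110011111 = 1951
1399 = 10101110111
→ | → 11111111111 = 2047
→ >> 3 → 00011111111 = 255
→ >> 3 → 00000011111 = 31

31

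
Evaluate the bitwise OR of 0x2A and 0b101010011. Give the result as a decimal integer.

379

0x2A = 000101010
b = 101010011
 OR → 101111011 = 379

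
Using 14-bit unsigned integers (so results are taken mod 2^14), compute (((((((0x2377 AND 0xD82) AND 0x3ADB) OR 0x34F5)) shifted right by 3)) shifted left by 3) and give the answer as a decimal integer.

13552

0x2377 = 10001101110111
0xD82 = 00110110000010
→ AND → 00000100000010 = 258
0x3ADB = 11101011011011
→ AND → 00000000000010 = 2
0x34F5 = 11010011110101
→ OR → 11010011110111 = 13559
→ shifted right by 3 → 00011010011110 = 1694
→ shifted left by 3 (mod 2^14) → 11010011110000 = 13552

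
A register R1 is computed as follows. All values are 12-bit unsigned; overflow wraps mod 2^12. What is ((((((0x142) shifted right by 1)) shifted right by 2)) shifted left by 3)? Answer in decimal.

320

0x142 = 000101000010
→ shifted right by 1 → 000010100001 = 161
→ shifted right by 2 → 000000101000 = 40
→ shifted left by 3 (mod 2^12) → 000101000000 = 320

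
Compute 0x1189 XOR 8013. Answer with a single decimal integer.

3780

0x1189 = 1000110001001
8013 = 1111101001101
XOR → 0111011000100 = 3780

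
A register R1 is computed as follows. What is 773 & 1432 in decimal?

773 = 01100000101
1432 = 10110011000
AND → 00100000000 = 256

256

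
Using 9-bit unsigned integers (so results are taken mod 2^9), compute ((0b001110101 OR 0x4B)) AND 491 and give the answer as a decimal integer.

0b001110101 = 001110101
0x4B = 001001011
→ OR → 001111111 = 127
491 = 111101011
→ AND → 001101011 = 107

107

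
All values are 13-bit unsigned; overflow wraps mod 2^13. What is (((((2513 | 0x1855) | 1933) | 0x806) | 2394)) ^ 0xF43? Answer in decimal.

2513 = 0100111010001
0x1855 = 1100001010101
→ | → 1100111010101 = 6613
1933 = 0011110001101
→ | → 1111111011101 = 8157
0x806 = 0100000000110
→ | → 1111111011111 = 8159
2394 = 0100101011010
→ | → 1111111011111 = 8159
0xF43 = 0111101000011
→ ^ → 1000010011100 = 4252

4252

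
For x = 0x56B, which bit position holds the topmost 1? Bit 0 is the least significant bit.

0x56B = 10101101011
The topmost 1 is at position 10 (since 2^10 = 1024 ≤ 1387 < 2048).

10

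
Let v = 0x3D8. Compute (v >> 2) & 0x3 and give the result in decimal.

v = 01111011000
Shift right by 2: 011110110
Mask low 2 bits: 10 = 2

2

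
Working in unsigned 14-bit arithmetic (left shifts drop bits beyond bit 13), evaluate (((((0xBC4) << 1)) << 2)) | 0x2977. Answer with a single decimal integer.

16247

0xBC4 = 00101111000100
→ << 1 (mod 2^14) → 01011110001000 = 6024
→ << 2 (mod 2^14) → 01111000100000 = 7712
0x2977 = 10100101110111
→ | → 11111101110111 = 16247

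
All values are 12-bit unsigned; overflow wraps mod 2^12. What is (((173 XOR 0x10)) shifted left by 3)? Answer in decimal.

1512

173 = 000010101101
0x10 = 000000010000
→ XOR → 000010111101 = 189
→ shifted left by 3 (mod 2^12) → 010111101000 = 1512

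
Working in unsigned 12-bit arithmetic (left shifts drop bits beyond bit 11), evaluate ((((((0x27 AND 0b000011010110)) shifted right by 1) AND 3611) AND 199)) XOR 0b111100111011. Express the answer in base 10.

3896

0x27 = 000000100111
0b000011010110 = 000011010110
→ AND → 000000000110 = 6
→ shifted right by 1 → 000000000011 = 3
3611 = 111000011011
→ AND → 000000000011 = 3
199 = 000011000111
→ AND → 000000000011 = 3
0b111100111011 = 111100111011
→ XOR → 111100111000 = 3896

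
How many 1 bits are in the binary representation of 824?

824 = 1100111000
Count the 1s: 1 + 1 + 1 + 1 + 1 = 5

5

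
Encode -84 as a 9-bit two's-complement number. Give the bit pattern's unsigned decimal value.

84 in 9 bits: 001010100
Invert: 110101011
Add 1:  110101100 = 428
(Check: 2^9 - 84 = 512 - 84 = 428.)

428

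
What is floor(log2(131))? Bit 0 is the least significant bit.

7

131 = 10000011
The topmost 1 is at position 7 (since 2^7 = 128 ≤ 131 < 256).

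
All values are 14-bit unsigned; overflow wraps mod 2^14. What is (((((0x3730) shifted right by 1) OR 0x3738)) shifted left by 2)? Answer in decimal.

0x3730 = 11011100110000
→ shifted right by 1 → 01101110011000 = 7064
0x3738 = 11011100111000
→ OR → 11111110111000 = 16312
→ shifted left by 2 (mod 2^14) → 11111011100000 = 16096

16096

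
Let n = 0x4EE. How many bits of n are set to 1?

0x4EE = 10011101110
Count the 1s: 1 + 1 + 1 + 1 + 1 + 1 + 1 = 7

7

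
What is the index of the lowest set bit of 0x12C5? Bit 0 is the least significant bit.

0

0x12C5 = 1001011000101
Trailing zeros: 0, so the lowest set bit is bit 0 (value 1).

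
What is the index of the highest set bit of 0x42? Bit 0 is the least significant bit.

6

0x42 = 1000010
The topmost 1 is at position 6 (since 2^6 = 64 ≤ 66 < 128).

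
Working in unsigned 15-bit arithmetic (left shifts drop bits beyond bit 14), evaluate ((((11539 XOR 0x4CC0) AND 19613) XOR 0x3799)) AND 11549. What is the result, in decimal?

9480

11539 = 010110100010011
0x4CC0 = 100110011000000
→ XOR → 110000111010011 = 25043
19613 = 100110010011101
→ AND → 100000010010001 = 16529
0x3799 = 011011110011001
→ XOR → 111011100001000 = 30472
11549 = 010110100011101
→ AND → 010010100001000 = 9480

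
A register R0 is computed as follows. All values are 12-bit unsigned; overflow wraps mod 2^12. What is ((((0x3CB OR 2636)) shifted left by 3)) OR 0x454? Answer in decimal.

0x3CB = 001111001011
2636 = 101001001100
→ OR → 101111001111 = 3023
→ shifted left by 3 (mod 2^12) → 111001111000 = 3704
0x454 = 010001010100
→ OR → 111001111100 = 3708

3708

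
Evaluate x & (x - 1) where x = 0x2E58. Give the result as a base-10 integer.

11856

x = 10111001011000 = 11864
x - 1 = 10111001010111
AND   = 10111001010000 = 11856
(x & (x - 1) clears the lowest set bit of x.)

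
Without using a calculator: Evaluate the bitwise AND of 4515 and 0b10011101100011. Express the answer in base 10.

291

4515 = 01000110100011
b = 10011101100011
AND → 00000100100011 = 291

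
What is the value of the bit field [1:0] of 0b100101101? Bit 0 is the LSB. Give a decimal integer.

v = 100101101
Shift right by 0: 100101101
Mask low 2 bits: 01 = 1

1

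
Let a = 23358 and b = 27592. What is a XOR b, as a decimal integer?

23358 = 101101100111110
27592 = 110101111001000
XOR → 011000011110110 = 12534

12534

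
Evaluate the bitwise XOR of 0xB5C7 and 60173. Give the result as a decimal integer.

0xB5C7 = 1011010111000111
60173 = 1110101100001101
XOR → 0101111011001010 = 24266

24266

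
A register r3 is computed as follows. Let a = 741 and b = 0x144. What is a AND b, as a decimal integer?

68

741 = 1011100101
0x144 = 0101000100
AND → 0001000100 = 68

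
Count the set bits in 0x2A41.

0x2A41 = 10101001000001
Count the 1s: 1 + 1 + 1 + 1 + 1 = 5

5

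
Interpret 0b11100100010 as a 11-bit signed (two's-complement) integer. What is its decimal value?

-222

pattern = 11100100010 (MSB is 1 ⇒ negative)
Invert: 00011011101, add 1 → 00011011110 = 222, so the value is -222.
(Equivalently: 1826 - 2^11 = 1826 - 2048 = -222.)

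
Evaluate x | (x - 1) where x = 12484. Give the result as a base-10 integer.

12487

x = 11000011000100 = 12484
x - 1 = 11000011000011
OR    = 11000011000111 = 12487
(x | (x - 1) sets all bits below the lowest set bit.)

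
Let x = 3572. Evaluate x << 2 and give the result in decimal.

3572 = 00110111110100
shift left by 2 → 11011111010000 = 14288
(equivalently, 3572 × 2^2 = 3572 × 4)

14288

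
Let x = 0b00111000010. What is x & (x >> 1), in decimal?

x = 111000010 = 450
x>>1 = 011100001
AND  = 011000000 = 192
(x & (x >> 1) has a 1 wherever x has two consecutive 1 bits.)

192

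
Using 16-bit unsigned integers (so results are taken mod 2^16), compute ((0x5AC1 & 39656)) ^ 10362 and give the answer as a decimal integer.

12986

0x5AC1 = 0101101011000001
39656 = 1001101011101000
→ & → 0001101011000000 = 6848
10362 = 0010100001111010
→ ^ → 0011001010111010 = 12986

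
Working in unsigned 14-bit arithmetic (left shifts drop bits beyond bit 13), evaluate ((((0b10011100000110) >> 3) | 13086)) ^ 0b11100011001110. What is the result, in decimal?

3888

0b10011100000110 = 10011100000110
→ >> 3 → 00010011100000 = 1248
13086 = 11001100011110
→ | → 11011111111110 = 14334
0b11100011001110 = 11100011001110
→ ^ → 00111100110000 = 3888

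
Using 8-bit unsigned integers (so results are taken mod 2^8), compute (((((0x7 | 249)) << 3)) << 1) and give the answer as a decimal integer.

0x7 = 00000111
249 = 11111001
→ | → 11111111 = 255
→ << 3 (mod 2^8) → 11111000 = 248
→ << 1 (mod 2^8) → 11110000 = 240

240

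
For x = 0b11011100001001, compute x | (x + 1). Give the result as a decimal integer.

x = 11011100001001 = 14089
x + 1 = 11011100001010
OR    = 11011100001011 = 14091
(x | (x + 1) sets the lowest cleared bit.)

14091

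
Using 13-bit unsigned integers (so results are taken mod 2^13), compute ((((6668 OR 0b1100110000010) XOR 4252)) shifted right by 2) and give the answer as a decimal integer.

6668 = 1101000001100
0b1100110000010 = 1100110000010
→ OR → 1101110001110 = 7054
4252 = 1000010011100
→ XOR → 0101100010010 = 2834
→ shifted right by 2 → 0001011000100 = 708

708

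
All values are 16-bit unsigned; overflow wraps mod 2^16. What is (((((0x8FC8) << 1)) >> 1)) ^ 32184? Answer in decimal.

29296

0x8FC8 = 1000111111001000
→ << 1 (mod 2^16) → 0001111110010000 = 8080
→ >> 1 → 0000111111001000 = 4040
32184 = 0111110110111000
→ ^ → 0111001001110000 = 29296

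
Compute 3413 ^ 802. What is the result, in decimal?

3703

3413 = 110101010101
802 = 001100100010
XOR → 111001110111 = 3703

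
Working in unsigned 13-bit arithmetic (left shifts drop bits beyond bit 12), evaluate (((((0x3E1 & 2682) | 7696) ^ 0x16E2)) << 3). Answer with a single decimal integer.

1168

0x3E1 = 0001111100001
2682 = 0101001111010
→ & → 0001001100000 = 608
7696 = 1111000010000
→ | → 1111001110000 = 7792
0x16E2 = 1011011100010
→ ^ → 0100010010010 = 2194
→ << 3 (mod 2^13) → 0010010010000 = 1168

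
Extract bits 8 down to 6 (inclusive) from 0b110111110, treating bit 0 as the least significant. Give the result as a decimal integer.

6

v = 110111110
Shift right by 6: 110
Mask low 3 bits: 110 = 6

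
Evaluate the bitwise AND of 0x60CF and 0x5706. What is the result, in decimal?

0x60CF = 110000011001111
0x5706 = 101011100000110
AND → 100000000000110 = 16390

16390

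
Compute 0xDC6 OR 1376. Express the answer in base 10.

3558

0xDC6 = 110111000110
1376 = 010101100000
 OR → 110111100110 = 3558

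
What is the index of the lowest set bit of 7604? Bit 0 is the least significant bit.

7604 = 1110110110100
Trailing zeros: 2, so the lowest set bit is bit 2 (value 4).

2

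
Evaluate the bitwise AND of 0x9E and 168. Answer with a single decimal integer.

136

0x9E = 10011110
168 = 10101000
AND → 10001000 = 136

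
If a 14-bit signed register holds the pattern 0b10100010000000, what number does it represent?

-6016

pattern = 10100010000000 (MSB is 1 ⇒ negative)
Invert: 01011101111111, add 1 → 01011110000000 = 6016, so the value is -6016.
(Equivalently: 10368 - 2^14 = 10368 - 16384 = -6016.)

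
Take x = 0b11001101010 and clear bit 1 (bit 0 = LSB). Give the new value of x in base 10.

1640

x = 11001101010
bit 1 is currently 1; clear it via x & ~(1 << 1) = x & ~2
→ 11001101000 = 1640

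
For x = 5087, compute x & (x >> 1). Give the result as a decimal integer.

463

x = 1001111011111 = 5087
x>>1 = 0100111101111
AND  = 0000111001111 = 463
(x & (x >> 1) has a 1 wherever x has two consecutive 1 bits.)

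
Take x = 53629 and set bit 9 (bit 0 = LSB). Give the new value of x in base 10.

54141

x = 1101000101111101
bit 9 is currently 0; set it via x | (1 << 9) = x | 512
→ 1101001101111101 = 54141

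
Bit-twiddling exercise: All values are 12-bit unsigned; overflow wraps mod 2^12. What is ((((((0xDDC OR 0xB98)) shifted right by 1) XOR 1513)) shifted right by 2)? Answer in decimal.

0xDDC = 110111011100
0xB98 = 101110011000
→ OR → 111111011100 = 4060
→ shifted right by 1 → 011111101110 = 2030
1513 = 010111101001
→ XOR → 001000000111 = 519
→ shifted right by 2 → 000010000001 = 129

129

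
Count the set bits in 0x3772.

9

0x3772 = 11011101110010
Count the 1s: 1 + 1 + 1 + 1 + 1 + 1 + 1 + 1 + 1 = 9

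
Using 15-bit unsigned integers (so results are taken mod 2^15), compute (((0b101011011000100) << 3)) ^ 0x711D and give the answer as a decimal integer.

0b101011011000100 = 101011011000100
→ << 3 (mod 2^15) → 011011000100000 = 13856
0x711D = 111000100011101
→ ^ → 100011100111101 = 18237

18237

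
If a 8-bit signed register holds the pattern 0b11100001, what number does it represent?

pattern = 11100001 (MSB is 1 ⇒ negative)
Invert: 00011110, add 1 → 00011111 = 31, so the value is -31.
(Equivalently: 225 - 2^8 = 225 - 256 = -31.)

-31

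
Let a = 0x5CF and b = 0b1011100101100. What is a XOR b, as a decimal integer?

0x5CF = 0010111001111
b = 1011100101100
XOR → 1001011100011 = 4835

4835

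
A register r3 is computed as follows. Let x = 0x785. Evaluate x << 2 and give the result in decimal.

7700

0x785 = 0011110000101
shift left by 2 → 1111000010100 = 7700
(equivalently, 1925 × 2^2 = 1925 × 4)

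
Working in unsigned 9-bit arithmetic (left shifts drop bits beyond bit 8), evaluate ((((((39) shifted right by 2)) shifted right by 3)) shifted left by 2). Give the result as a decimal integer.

39 = 000100111
→ shifted right by 2 → 000001001 = 9
→ shifted right by 3 → 000000001 = 1
→ shifted left by 2 (mod 2^9) → 000000100 = 4

4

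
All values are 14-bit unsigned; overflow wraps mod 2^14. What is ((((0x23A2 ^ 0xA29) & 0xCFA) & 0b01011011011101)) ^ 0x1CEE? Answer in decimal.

7270

0x23A2 = 10001110100010
0xA29 = 00101000101001
→ ^ → 10100110001011 = 10635
0xCFA = 00110011111010
→ & → 00100010001010 = 2186
0b01011011011101 = 01011011011101
→ & → 00000010001000 = 136
0x1CEE = 01110011101110
→ ^ → 01110001100110 = 7270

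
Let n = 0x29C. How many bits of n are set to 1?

0x29C = 1010011100
Count the 1s: 1 + 1 + 1 + 1 + 1 = 5

5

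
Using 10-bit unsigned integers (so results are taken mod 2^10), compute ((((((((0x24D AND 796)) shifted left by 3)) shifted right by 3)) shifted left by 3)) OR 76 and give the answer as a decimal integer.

0x24D = 1001001101
796 = 1100011100
→ AND → 1000001100 = 524
→ shifted left by 3 (mod 2^10) → 0001100000 = 96
→ shifted right by 3 → 0000001100 = 12
→ shifted left by 3 (mod 2^10) → 0001100000 = 96
76 = 0001001100
→ OR → 0001101100 = 108

108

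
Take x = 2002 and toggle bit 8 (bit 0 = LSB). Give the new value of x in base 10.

1746

x = 11111010010
bit 8 is currently 1; toggle it via x ^ (1 << 8) = x ^ 256
→ 11011010010 = 1746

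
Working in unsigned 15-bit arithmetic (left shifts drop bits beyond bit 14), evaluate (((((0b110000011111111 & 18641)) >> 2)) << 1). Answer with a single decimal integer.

0b110000011111111 = 110000011111111
18641 = 100100011010001
→ & → 100000011010001 = 16593
→ >> 2 → 001000000110100 = 4148
→ << 1 (mod 2^15) → 010000001101000 = 8296

8296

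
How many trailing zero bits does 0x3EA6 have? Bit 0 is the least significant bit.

0x3EA6 = 11111010100110
Trailing zeros: 1, so the lowest set bit is bit 1 (value 2).

1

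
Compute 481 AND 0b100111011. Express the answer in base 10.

289

481 = 111100001
b = 100111011
AND → 100100001 = 289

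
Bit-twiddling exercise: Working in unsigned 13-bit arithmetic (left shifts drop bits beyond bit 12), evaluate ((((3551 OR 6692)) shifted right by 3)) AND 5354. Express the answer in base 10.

3551 = 0110111011111
6692 = 1101000100100
→ OR → 1111111111111 = 8191
→ shifted right by 3 → 0001111111111 = 1023
5354 = 1010011101010
→ AND → 0000011101010 = 234

234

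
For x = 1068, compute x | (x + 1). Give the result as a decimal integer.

1069

x = 10000101100 = 1068
x + 1 = 10000101101
OR    = 10000101101 = 1069
(x | (x + 1) sets the lowest cleared bit.)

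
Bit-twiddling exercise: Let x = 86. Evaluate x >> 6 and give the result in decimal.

86 = 1010110
shift right by 6 → 0000001 = 1
(equivalently, floor(86 / 64))

1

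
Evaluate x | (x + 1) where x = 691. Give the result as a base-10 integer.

x = 1010110011 = 691
x + 1 = 1010110100
OR    = 1010110111 = 695
(x | (x + 1) sets the lowest cleared bit.)

695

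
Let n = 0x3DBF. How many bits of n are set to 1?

0x3DBF = 11110110111111
Count the 1s: 1 + 1 + 1 + 1 + 1 + 1 + 1 + 1 + 1 + 1 + 1 + 1 = 12

12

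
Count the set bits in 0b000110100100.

n = 110100100
Count the 1s: 1 + 1 + 1 + 1 = 4

4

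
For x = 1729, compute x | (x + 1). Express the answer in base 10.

1731

x = 11011000001 = 1729
x + 1 = 11011000010
OR    = 11011000011 = 1731
(x | (x + 1) sets the lowest cleared bit.)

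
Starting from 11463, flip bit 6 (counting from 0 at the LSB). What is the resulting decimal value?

11399

x = 10110011000111
bit 6 is currently 1; toggle it via x ^ (1 << 6) = x ^ 64
→ 10110010000111 = 11399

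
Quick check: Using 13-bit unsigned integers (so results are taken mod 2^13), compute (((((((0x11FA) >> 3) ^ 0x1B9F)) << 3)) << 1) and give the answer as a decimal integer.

0x11FA = 1000111111010
→ >> 3 → 0001000111111 = 575
0x1B9F = 1101110011111
→ ^ → 1100110100000 = 6560
→ << 3 (mod 2^13) → 0110100000000 = 3328
→ << 1 (mod 2^13) → 1101000000000 = 6656

6656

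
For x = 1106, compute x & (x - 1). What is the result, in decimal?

1104

x = 10001010010 = 1106
x - 1 = 10001010001
AND   = 10001010000 = 1104
(x & (x - 1) clears the lowest set bit of x.)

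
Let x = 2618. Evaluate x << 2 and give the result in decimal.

10472

2618 = 00101000111010
shift left by 2 → 10100011101000 = 10472
(equivalently, 2618 × 2^2 = 2618 × 4)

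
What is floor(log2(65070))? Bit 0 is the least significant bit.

15

65070 = 1111111000101110
The topmost 1 is at position 15 (since 2^15 = 32768 ≤ 65070 < 65536).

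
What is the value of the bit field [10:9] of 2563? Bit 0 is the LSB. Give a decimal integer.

v = 0000101000000011
Shift right by 9: 0000101
Mask low 2 bits: 01 = 1

1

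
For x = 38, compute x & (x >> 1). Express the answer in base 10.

x = 100110 = 38
x>>1 = 010011
AND  = 000010 = 2
(x & (x >> 1) has a 1 wherever x has two consecutive 1 bits.)

2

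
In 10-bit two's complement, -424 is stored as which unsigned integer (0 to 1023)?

600

424 in 10 bits: 0110101000
Invert: 1001010111
Add 1:  1001011000 = 600
(Check: 2^10 - 424 = 1024 - 424 = 600.)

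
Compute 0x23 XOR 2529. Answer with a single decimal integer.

2498

0x23 = 000000100011
2529 = 100111100001
XOR → 100111000010 = 2498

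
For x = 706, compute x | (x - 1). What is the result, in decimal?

707

x = 1011000010 = 706
x - 1 = 1011000001
OR    = 1011000011 = 707
(x | (x - 1) sets all bits below the lowest set bit.)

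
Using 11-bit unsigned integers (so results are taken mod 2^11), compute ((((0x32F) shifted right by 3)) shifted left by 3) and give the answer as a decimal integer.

0x32F = 01100101111
→ shifted right by 3 → 00001100101 = 101
→ shifted left by 3 (mod 2^11) → 01100101000 = 808

808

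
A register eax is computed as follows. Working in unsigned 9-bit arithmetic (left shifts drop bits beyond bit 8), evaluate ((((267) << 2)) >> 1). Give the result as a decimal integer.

267 = 100001011
→ << 2 (mod 2^9) → 000101100 = 44
→ >> 1 → 000010110 = 22

22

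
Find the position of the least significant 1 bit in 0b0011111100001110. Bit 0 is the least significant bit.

0b0011111100001110 = 11111100001110
Trailing zeros: 1, so the lowest set bit is bit 1 (value 2).

1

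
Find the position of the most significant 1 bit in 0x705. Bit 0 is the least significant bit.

0x705 = 11100000101
The topmost 1 is at position 10 (since 2^10 = 1024 ≤ 1797 < 2048).

10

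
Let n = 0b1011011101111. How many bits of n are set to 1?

n = 1011011101111
Count the 1s: 1 + 1 + 1 + 1 + 1 + 1 + 1 + 1 + 1 + 1 = 10

10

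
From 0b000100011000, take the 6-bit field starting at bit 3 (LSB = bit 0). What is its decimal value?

v = 000100011000
Shift right by 3: 000100011
Mask low 6 bits: 100011 = 35

35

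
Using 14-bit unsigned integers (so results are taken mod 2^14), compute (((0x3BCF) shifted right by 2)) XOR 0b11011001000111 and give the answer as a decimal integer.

0x3BCF = 11101111001111
→ shifted right by 2 → 00111011110011 = 3827
0b11011001000111 = 11011001000111
→ XOR → 11100010110100 = 14516

14516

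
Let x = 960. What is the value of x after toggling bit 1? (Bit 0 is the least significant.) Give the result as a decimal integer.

x = 01111000000
bit 1 is currently 0; toggle it via x ^ (1 << 1) = x ^ 2
→ 01111000010 = 962

962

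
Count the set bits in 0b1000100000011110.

6

n = 1000100000011110
Count the 1s: 1 + 1 + 1 + 1 + 1 + 1 = 6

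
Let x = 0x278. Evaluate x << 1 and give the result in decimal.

0x278 = 01001111000
shift left by 1 → 10011110000 = 1264
(equivalently, 632 × 2^1 = 632 × 2)

1264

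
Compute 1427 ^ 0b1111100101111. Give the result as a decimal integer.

6844

1427 = 0010110010011
b = 1111100101111
XOR → 1101010111100 = 6844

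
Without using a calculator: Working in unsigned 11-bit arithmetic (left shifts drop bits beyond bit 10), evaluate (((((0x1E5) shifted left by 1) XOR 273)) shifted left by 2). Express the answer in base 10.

0x1E5 = 00111100101
→ shifted left by 1 (mod 2^11) → 01111001010 = 970
273 = 00100010001
→ XOR → 01011011011 = 731
→ shifted left by 2 (mod 2^11) → 01101101100 = 876

876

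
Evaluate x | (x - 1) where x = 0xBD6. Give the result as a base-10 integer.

3031

x = 101111010110 = 3030
x - 1 = 101111010101
OR    = 101111010111 = 3031
(x | (x - 1) sets all bits below the lowest set bit.)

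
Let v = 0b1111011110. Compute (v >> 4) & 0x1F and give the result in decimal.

v = 1111011110
Shift right by 4: 111101
Mask low 5 bits: 11101 = 29

29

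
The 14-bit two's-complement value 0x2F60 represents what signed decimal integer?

pattern = 10111101100000 (MSB is 1 ⇒ negative)
Invert: 01000010011111, add 1 → 01000010100000 = 4256, so the value is -4256.
(Equivalently: 12128 - 2^14 = 12128 - 16384 = -4256.)

-4256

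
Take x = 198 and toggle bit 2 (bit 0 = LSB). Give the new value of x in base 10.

x = 011000110
bit 2 is currently 1; toggle it via x ^ (1 << 2) = x ^ 4
→ 011000010 = 194

194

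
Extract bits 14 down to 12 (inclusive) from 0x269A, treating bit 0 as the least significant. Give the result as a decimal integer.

2

v = 010011010011010
Shift right by 12: 010
Mask low 3 bits: 010 = 2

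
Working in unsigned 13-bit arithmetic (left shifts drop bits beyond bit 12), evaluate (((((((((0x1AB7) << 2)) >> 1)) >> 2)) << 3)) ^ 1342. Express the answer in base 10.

4070

0x1AB7 = 1101010110111
→ << 2 (mod 2^13) → 0101011011100 = 2780
→ >> 1 → 0010101101110 = 1390
→ >> 2 → 0000101011011 = 347
→ << 3 (mod 2^13) → 0101011011000 = 2776
1342 = 0010100111110
→ ^ → 0111111100110 = 4070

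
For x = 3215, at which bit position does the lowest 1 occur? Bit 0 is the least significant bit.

3215 = 110010001111
Trailing zeros: 0, so the lowest set bit is bit 0 (value 1).

0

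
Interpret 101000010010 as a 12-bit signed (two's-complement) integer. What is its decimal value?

-1518

pattern = 101000010010 (MSB is 1 ⇒ negative)
Invert: 010111101101, add 1 → 010111101110 = 1518, so the value is -1518.
(Equivalently: 2578 - 2^12 = 2578 - 4096 = -1518.)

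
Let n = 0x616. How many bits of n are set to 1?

5

0x616 = 11000010110
Count the 1s: 1 + 1 + 1 + 1 + 1 = 5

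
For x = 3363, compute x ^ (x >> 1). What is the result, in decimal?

2994

x = 110100100011 = 3363
x>>1 = 011010010001
XOR  = 101110110010 = 2994
(x ^ (x >> 1) gives the standard binary-reflected Gray code of x.)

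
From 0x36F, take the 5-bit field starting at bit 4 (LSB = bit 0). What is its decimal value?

v = 01101101111
Shift right by 4: 0110110
Mask low 5 bits: 10110 = 22

22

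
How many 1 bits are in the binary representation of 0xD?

3

0xD = 1101
Count the 1s: 1 + 1 + 1 = 3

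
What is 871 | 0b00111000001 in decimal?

999

871 = 1101100111
b = 0111000001
 OR → 1111100111 = 999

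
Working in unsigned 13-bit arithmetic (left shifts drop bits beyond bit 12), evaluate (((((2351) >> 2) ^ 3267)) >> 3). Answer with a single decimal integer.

465

2351 = 0100100101111
→ >> 2 → 0001001001011 = 587
3267 = 0110011000011
→ ^ → 0111010001000 = 3720
→ >> 3 → 0000111010001 = 465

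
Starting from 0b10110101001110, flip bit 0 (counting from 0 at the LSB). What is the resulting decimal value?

x = 10110101001110
bit 0 is currently 0; toggle it via x ^ (1 << 0) = x ^ 1
→ 10110101001111 = 11599

11599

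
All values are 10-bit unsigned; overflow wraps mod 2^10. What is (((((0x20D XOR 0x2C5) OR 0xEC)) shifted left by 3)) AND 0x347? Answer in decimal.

832

0x20D = 1000001101
0x2C5 = 1011000101
→ XOR → 0011001000 = 200
0xEC = 0011101100
→ OR → 0011101100 = 236
→ shifted left by 3 (mod 2^10) → 1101100000 = 864
0x347 = 1101000111
→ AND → 1101000000 = 832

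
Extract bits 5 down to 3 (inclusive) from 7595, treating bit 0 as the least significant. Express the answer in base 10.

v = 1110110101011
Shift right by 3: 1110110101
Mask low 3 bits: 101 = 5

5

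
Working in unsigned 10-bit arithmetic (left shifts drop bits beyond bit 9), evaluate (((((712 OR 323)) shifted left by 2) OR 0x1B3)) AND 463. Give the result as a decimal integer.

399

712 = 1011001000
323 = 0101000011
→ OR → 1111001011 = 971
→ shifted left by 2 (mod 2^10) → 1100101100 = 812
0x1B3 = 0110110011
→ OR → 1110111111 = 959
463 = 0111001111
→ AND → 0110001111 = 399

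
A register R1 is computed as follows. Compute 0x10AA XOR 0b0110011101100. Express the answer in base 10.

0x10AA = 1000010101010
b = 0110011101100
XOR → 1110001000110 = 7238

7238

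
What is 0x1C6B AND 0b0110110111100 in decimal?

0x1C6B = 1110001101011
b = 0110110111100
AND → 0110000101000 = 3112

3112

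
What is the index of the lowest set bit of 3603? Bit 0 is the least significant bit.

3603 = 111000010011
Trailing zeros: 0, so the lowest set bit is bit 0 (value 1).

0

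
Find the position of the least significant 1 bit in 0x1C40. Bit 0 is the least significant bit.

6

0x1C40 = 1110001000000
Trailing zeros: 6, so the lowest set bit is bit 6 (value 64).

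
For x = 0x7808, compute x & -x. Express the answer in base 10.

x = 111100000001000 = 30728
-x (two's complement) = …000011111111000
AND   = 000000000001000 = 8
(x & -x isolates the lowest set bit of x.)

8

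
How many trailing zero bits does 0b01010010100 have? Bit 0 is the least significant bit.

0b01010010100 = 1010010100
Trailing zeros: 2, so the lowest set bit is bit 2 (value 4).

2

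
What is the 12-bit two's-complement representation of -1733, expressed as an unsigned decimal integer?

1733 in 12 bits: 011011000101
Invert: 100100111010
Add 1:  100100111011 = 2363
(Check: 2^12 - 1733 = 4096 - 1733 = 2363.)

2363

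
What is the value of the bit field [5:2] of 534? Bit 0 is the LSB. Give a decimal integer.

v = 01000010110
Shift right by 2: 010000101
Mask low 4 bits: 0101 = 5

5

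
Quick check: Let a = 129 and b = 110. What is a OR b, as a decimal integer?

129 = 10000001
110 = 01101110
 OR → 11101111 = 239

239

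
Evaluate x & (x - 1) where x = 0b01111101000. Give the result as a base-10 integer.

992

x = 1111101000 = 1000
x - 1 = 1111100111
AND   = 1111100000 = 992
(x & (x - 1) clears the lowest set bit of x.)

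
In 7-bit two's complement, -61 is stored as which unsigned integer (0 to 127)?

61 in 7 bits: 0111101
Invert: 1000010
Add 1:  1000011 = 67
(Check: 2^7 - 61 = 128 - 61 = 67.)

67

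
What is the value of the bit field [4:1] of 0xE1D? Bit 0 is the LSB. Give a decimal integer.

14

v = 0111000011101
Shift right by 1: 011100001110
Mask low 4 bits: 1110 = 14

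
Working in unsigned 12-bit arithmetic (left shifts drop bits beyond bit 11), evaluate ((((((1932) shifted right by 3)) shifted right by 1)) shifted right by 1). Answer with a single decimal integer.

1932 = 011110001100
→ shifted right by 3 → 000011110001 = 241
→ shifted right by 1 → 000001111000 = 120
→ shifted right by 1 → 000000111100 = 60

60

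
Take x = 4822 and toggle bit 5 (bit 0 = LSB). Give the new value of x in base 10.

x = 0001001011010110
bit 5 is currently 0; toggle it via x ^ (1 << 5) = x ^ 32
→ 0001001011110110 = 4854

4854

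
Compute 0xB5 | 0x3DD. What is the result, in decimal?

1021

0xB5 = 0010110101
0x3DD = 1111011101
 OR → 1111111101 = 1021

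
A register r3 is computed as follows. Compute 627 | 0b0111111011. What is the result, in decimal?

627 = 1001110011
b = 0111111011
 OR → 1111111011 = 1019

1019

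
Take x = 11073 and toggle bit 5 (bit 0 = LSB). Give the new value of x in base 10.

11105

x = 10101101000001
bit 5 is currently 0; toggle it via x ^ (1 << 5) = x ^ 32
→ 10101101100001 = 11105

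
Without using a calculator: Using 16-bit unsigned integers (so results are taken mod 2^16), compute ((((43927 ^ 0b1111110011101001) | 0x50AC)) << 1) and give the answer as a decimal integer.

45052

43927 = 1010101110010111
0b1111110011101001 = 1111110011101001
→ ^ → 0101011101111110 = 22398
0x50AC = 0101000010101100
→ | → 0101011111111110 = 22526
→ << 1 (mod 2^16) → 1010111111111100 = 45052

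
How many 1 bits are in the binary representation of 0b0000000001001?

2

n = 1001
Count the 1s: 1 + 1 = 2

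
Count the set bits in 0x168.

0x168 = 101101000
Count the 1s: 1 + 1 + 1 + 1 = 4

4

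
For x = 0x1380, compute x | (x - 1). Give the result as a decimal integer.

x = 1001110000000 = 4992
x - 1 = 1001101111111
OR    = 1001111111111 = 5119
(x | (x - 1) sets all bits below the lowest set bit.)

5119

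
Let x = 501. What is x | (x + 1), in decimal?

503

x = 111110101 = 501
x + 1 = 111110110
OR    = 111110111 = 503
(x | (x + 1) sets the lowest cleared bit.)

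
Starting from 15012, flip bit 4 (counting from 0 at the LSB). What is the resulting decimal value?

x = 11101010100100
bit 4 is currently 0; toggle it via x ^ (1 << 4) = x ^ 16
→ 11101010110100 = 15028

15028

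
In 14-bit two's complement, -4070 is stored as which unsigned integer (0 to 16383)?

4070 in 14 bits: 00111111100110
Invert: 11000000011001
Add 1:  11000000011010 = 12314
(Check: 2^14 - 4070 = 16384 - 4070 = 12314.)

12314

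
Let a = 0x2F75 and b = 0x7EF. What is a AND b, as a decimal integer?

0x2F75 = 10111101110101
0x7EF = 00011111101111
AND → 00011101100101 = 1893

1893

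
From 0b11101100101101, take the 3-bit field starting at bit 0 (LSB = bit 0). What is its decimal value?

5

v = 11101100101101
Shift right by 0: 11101100101101
Mask low 3 bits: 101 = 5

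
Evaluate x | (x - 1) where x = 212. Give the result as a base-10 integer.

x = 11010100 = 212
x - 1 = 11010011
OR    = 11010111 = 215
(x | (x - 1) sets all bits below the lowest set bit.)

215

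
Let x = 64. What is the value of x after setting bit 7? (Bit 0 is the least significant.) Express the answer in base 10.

192

x = 01000000
bit 7 is currently 0; set it via x | (1 << 7) = x | 128
→ 11000000 = 192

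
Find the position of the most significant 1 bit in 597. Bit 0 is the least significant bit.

597 = 1001010101
The topmost 1 is at position 9 (since 2^9 = 512 ≤ 597 < 1024).

9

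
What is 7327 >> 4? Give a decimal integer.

7327 = 1110010011111
shift right by 4 → 0000111001001 = 457
(equivalently, floor(7327 / 16))

457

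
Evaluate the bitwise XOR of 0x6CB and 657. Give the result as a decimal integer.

1114

0x6CB = 11011001011
657 = 01010010001
XOR → 10001011010 = 1114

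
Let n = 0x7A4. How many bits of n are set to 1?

0x7A4 = 11110100100
Count the 1s: 1 + 1 + 1 + 1 + 1 + 1 = 6

6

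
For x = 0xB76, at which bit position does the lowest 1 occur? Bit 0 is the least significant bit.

0xB76 = 101101110110
Trailing zeros: 1, so the lowest set bit is bit 1 (value 2).

1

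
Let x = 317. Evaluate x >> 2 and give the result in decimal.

317 = 100111101
shift right by 2 → 001001111 = 79
(equivalently, floor(317 / 4))

79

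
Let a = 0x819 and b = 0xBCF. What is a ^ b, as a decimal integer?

982

0x819 = 100000011001
0xBCF = 101111001111
XOR → 001111010110 = 982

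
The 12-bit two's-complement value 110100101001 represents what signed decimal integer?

pattern = 110100101001 (MSB is 1 ⇒ negative)
Invert: 001011010110, add 1 → 001011010111 = 727, so the value is -727.
(Equivalently: 3369 - 2^12 = 3369 - 4096 = -727.)

-727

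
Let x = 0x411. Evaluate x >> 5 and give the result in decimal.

32

0x411 = 10000010001
shift right by 5 → 00000100000 = 32
(equivalently, floor(1041 / 32))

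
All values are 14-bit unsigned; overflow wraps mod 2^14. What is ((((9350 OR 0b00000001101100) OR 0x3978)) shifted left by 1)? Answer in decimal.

15356

9350 = 10010010000110
0b00000001101100 = 00000001101100
→ OR → 10010011101110 = 9454
0x3978 = 11100101111000
→ OR → 11110111111110 = 15870
→ shifted left by 1 (mod 2^14) → 11101111111100 = 15356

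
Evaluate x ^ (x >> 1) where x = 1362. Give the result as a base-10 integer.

2043

x = 10101010010 = 1362
x>>1 = 01010101001
XOR  = 11111111011 = 2043
(x ^ (x >> 1) gives the standard binary-reflected Gray code of x.)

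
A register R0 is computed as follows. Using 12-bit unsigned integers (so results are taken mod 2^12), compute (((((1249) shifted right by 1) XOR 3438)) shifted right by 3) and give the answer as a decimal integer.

483

1249 = 010011100001
→ shifted right by 1 → 001001110000 = 624
3438 = 110101101110
→ XOR → 111100011110 = 3870
→ shifted right by 3 → 000111100011 = 483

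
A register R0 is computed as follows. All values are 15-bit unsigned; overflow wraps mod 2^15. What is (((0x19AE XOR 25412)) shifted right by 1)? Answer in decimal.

15733

0x19AE = 001100110101110
25412 = 110001101000100
→ XOR → 111101011101010 = 31466
→ shifted right by 1 → 011110101110101 = 15733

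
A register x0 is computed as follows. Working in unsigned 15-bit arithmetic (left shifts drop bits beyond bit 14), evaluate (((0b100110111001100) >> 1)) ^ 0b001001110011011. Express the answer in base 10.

13693

0b100110111001100 = 100110111001100
→ >> 1 → 010011011100110 = 9958
0b001001110011011 = 001001110011011
→ ^ → 011010101111101 = 13693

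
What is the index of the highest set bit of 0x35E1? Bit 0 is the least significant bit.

13

0x35E1 = 11010111100001
The topmost 1 is at position 13 (since 2^13 = 8192 ≤ 13793 < 16384).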